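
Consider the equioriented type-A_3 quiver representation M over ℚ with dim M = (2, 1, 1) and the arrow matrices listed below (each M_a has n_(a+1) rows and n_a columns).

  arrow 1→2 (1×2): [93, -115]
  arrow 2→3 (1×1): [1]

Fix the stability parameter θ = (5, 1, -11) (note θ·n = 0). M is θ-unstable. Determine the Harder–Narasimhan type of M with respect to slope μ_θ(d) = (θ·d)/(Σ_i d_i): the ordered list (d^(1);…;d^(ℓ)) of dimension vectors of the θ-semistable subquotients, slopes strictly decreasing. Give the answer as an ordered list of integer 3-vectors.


Via rank(M_{q-1}∘⋯∘M_p): M ≅ I[1,1], I[1,3].
μ_θ-semistable layers: μ^(1)=5; μ^(2)=-5/3

((1, 0, 0); (1, 1, 1))


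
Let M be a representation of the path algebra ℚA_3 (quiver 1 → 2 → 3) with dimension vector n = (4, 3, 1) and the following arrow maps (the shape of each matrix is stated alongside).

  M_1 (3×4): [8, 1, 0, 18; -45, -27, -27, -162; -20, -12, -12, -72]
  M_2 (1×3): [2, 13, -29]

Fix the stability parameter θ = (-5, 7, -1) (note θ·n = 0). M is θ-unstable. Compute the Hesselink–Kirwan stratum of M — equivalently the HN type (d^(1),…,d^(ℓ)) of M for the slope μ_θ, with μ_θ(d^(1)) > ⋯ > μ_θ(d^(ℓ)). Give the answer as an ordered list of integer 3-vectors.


Barcode: M ≅ I[1,1]^2, I[1,2], I[1,3], I[2,2]. HN layers by μ_θ (3 steps, strictly decreasing):
  μ^(1)=7; μ^(2)=3; μ^(3)=-5

((0, 2, 0); (0, 1, 1); (4, 0, 0))


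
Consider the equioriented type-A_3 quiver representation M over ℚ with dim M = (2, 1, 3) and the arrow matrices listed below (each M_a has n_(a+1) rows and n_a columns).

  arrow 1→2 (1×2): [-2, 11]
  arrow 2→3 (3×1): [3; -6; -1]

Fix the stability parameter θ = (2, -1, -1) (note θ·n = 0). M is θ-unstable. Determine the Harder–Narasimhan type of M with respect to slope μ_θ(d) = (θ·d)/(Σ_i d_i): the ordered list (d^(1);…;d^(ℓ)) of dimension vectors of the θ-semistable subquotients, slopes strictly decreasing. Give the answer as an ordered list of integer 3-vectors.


Via rank(M_{q-1}∘⋯∘M_p): M ≅ I[1,1], I[1,3], I[3,3]^2.
μ_θ-semistable layers: μ^(1)=2; μ^(2)=0; μ^(3)=-1

((1, 0, 0); (1, 1, 1); (0, 0, 2))


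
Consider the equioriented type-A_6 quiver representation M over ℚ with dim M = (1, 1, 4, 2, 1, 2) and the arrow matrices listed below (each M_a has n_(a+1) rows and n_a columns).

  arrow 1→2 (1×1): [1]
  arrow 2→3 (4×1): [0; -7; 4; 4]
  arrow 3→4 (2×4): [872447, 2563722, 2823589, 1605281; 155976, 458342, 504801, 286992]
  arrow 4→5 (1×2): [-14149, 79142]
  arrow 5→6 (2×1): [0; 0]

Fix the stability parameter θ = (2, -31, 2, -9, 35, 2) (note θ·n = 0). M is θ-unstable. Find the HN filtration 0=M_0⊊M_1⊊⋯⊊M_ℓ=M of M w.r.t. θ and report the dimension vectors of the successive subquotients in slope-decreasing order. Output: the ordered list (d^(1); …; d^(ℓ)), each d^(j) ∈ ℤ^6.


Via rank(M_{q-1}∘⋯∘M_p): M ≅ I[1,5], I[3,3]^2, I[3,4], I[6,6]^2.
μ_θ-semistable layers: μ^(1)=35; μ^(2)=2; μ^(3)=-7/2; μ^(4)=-29/2

((0, 0, 0, 0, 1, 0); (0, 0, 2, 0, 0, 2); (0, 0, 2, 2, 0, 0); (1, 1, 0, 0, 0, 0))


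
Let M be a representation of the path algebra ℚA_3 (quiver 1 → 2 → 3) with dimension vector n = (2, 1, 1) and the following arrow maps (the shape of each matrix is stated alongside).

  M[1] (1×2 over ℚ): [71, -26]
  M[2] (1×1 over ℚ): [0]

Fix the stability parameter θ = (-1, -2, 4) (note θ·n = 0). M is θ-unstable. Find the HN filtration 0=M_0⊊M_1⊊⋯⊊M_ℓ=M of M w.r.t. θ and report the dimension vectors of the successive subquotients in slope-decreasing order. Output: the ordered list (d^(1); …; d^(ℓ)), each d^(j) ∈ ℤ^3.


Interval decomposition of M: I[1,1], I[1,2], I[3,3].
HN type (ℓ=3): μ^(1)=4; μ^(2)=-1; μ^(3)=-3/2

((0, 0, 1); (1, 0, 0); (1, 1, 0))


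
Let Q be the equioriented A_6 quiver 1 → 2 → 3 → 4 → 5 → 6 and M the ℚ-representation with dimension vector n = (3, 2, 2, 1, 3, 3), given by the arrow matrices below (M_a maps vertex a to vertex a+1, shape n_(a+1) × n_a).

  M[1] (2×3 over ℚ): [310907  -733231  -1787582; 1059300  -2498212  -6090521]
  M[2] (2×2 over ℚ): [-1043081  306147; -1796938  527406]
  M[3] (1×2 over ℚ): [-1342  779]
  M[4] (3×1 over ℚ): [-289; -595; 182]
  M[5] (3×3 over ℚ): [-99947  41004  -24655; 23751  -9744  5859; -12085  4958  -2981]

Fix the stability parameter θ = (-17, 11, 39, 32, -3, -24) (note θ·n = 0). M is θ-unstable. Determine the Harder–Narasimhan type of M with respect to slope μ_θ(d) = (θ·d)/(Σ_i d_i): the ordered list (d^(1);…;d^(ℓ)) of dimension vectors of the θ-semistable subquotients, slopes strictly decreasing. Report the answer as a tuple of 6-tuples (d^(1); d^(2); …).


Barcode: M ≅ I[1,1], I[1,2], I[1,3], I[3,6], I[5,5], I[5,6], I[6,6]. HN layers by μ_θ (6 steps, strictly decreasing):
  μ^(1)=39; μ^(2)=11; μ^(3)=-3; μ^(4)=-27/2; μ^(5)=-17; μ^(6)=-24

((0, 0, 1, 0, 0, 0); (0, 2, 1, 1, 1, 1); (0, 0, 0, 0, 1, 0); (0, 0, 0, 0, 1, 1); (3, 0, 0, 0, 0, 0); (0, 0, 0, 0, 0, 1))


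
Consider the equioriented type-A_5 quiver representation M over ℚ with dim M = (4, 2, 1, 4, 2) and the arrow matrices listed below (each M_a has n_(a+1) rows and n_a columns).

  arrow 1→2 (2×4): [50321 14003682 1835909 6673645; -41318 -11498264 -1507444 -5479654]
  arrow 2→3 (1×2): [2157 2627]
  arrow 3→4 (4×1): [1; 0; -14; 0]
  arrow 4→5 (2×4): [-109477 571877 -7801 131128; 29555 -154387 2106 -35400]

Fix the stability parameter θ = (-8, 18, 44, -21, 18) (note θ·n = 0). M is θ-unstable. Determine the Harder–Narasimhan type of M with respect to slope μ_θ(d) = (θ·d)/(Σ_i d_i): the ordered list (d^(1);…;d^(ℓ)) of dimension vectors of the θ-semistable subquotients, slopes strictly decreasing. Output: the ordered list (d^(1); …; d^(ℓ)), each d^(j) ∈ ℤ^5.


Barcode: M ≅ I[1,1]^2, I[1,2], I[1,5], I[4,4]^2, I[4,5]. HN layers by μ_θ (4 steps, strictly decreasing):
  μ^(1)=18; μ^(2)=41/3; μ^(3)=-8; μ^(4)=-21

((0, 1, 0, 0, 2); (0, 1, 1, 1, 0); (4, 0, 0, 0, 0); (0, 0, 0, 3, 0))


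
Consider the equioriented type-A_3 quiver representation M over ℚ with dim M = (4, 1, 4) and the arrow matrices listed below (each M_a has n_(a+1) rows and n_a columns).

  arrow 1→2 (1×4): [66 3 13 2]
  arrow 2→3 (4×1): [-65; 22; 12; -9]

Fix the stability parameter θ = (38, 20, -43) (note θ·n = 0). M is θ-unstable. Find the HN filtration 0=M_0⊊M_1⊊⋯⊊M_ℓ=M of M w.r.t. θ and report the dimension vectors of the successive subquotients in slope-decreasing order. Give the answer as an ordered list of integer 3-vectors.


Interval decomposition of M: I[1,1]^3, I[1,3], I[3,3]^3.
HN type (ℓ=3): μ^(1)=38; μ^(2)=5; μ^(3)=-43

((3, 0, 0); (1, 1, 1); (0, 0, 3))


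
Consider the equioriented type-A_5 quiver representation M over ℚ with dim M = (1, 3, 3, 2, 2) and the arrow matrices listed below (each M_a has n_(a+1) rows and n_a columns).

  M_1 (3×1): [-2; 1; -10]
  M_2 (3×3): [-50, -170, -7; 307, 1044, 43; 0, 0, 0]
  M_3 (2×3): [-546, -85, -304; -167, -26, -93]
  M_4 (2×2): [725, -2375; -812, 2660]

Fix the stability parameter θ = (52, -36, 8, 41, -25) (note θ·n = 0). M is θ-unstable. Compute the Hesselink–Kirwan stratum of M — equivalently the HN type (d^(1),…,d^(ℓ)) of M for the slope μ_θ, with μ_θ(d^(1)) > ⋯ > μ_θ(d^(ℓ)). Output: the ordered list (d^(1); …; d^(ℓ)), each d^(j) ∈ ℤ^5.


Interval decomposition of M: I[1,2], I[2,4], I[2,5], I[3,3], I[5,5].
HN type (ℓ=4): μ^(1)=41; μ^(2)=8; μ^(3)=-25; μ^(4)=-36

((0, 0, 0, 1, 0); (1, 1, 3, 1, 1); (0, 0, 0, 0, 1); (0, 2, 0, 0, 0))


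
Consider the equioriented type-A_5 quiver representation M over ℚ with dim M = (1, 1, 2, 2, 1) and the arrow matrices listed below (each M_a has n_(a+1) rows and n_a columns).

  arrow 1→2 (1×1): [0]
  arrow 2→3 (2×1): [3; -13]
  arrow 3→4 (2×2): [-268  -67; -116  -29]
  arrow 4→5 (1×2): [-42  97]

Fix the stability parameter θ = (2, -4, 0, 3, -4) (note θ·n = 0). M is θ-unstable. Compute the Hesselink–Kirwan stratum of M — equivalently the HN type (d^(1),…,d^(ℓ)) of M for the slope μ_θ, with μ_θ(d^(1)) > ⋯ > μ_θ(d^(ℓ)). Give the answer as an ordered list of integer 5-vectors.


Interval decomposition of M: I[1,1], I[2,5], I[3,3], I[4,4].
HN type (ℓ=5): μ^(1)=3; μ^(2)=2; μ^(3)=0; μ^(4)=-1/3; μ^(5)=-4

((0, 0, 0, 1, 0); (1, 0, 0, 0, 0); (0, 0, 1, 0, 0); (0, 0, 1, 1, 1); (0, 1, 0, 0, 0))


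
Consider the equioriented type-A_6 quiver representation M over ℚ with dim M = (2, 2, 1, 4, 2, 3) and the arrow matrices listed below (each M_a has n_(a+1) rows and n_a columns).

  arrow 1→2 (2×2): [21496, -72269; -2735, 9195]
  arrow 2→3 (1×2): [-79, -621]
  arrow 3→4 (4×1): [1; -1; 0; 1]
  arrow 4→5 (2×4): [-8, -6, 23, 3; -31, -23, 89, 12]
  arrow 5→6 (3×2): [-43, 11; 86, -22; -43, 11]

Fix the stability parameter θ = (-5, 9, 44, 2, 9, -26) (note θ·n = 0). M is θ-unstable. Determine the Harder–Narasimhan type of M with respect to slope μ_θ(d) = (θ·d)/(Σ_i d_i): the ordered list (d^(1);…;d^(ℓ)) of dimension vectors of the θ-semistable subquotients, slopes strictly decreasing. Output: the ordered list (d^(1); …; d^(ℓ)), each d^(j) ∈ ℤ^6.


Via rank(M_{q-1}∘⋯∘M_p): M ≅ I[1,2], I[1,6], I[4,4]^2, I[4,5], I[6,6]^2.
μ_θ-semistable layers: μ^(1)=9; μ^(2)=38/5; μ^(3)=2; μ^(4)=-5; μ^(5)=-26

((0, 1, 0, 0, 1, 0); (0, 1, 1, 1, 1, 1); (0, 0, 0, 3, 0, 0); (2, 0, 0, 0, 0, 0); (0, 0, 0, 0, 0, 2))


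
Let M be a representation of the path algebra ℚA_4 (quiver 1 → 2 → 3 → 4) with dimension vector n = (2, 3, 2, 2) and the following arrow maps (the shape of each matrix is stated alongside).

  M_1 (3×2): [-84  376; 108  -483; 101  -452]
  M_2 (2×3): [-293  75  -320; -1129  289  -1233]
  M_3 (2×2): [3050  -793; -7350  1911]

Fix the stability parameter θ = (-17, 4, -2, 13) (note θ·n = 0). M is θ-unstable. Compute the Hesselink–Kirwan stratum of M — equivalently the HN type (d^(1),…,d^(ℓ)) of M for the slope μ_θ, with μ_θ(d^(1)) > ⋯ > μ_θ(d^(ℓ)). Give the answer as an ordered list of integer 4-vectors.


Interval decomposition of M: I[1,3], I[1,4], I[2,2], I[4,4].
HN type (ℓ=4): μ^(1)=13; μ^(2)=4; μ^(3)=1; μ^(4)=-17

((0, 0, 0, 2); (0, 1, 0, 0); (0, 2, 2, 0); (2, 0, 0, 0))


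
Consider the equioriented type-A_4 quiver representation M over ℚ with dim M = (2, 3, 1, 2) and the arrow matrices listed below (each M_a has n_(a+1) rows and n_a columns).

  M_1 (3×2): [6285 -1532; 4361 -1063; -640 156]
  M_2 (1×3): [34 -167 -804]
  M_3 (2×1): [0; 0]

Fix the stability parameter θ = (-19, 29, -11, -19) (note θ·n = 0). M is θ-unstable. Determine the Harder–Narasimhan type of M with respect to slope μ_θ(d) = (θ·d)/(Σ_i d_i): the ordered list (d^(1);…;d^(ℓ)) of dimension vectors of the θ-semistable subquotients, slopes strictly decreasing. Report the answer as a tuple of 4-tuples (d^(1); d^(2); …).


Barcode: M ≅ I[1,2], I[1,3], I[2,2], I[4,4]^2. HN layers by μ_θ (3 steps, strictly decreasing):
  μ^(1)=29; μ^(2)=9; μ^(3)=-19

((0, 2, 0, 0); (0, 1, 1, 0); (2, 0, 0, 2))


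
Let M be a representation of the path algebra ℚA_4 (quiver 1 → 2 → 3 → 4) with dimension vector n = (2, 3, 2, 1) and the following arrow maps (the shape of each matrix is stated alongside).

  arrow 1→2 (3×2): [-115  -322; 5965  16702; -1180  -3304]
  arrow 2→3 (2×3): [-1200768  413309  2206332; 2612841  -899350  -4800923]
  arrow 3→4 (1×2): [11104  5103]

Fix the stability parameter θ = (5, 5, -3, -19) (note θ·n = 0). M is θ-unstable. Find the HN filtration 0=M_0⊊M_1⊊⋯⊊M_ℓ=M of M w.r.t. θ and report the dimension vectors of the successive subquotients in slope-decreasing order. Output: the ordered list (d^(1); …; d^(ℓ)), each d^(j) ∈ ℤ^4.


Via rank(M_{q-1}∘⋯∘M_p): M ≅ I[1,1], I[1,4], I[2,2], I[2,3].
μ_θ-semistable layers: μ^(1)=5; μ^(2)=1; μ^(3)=-3

((1, 1, 0, 0); (0, 1, 1, 0); (1, 1, 1, 1))


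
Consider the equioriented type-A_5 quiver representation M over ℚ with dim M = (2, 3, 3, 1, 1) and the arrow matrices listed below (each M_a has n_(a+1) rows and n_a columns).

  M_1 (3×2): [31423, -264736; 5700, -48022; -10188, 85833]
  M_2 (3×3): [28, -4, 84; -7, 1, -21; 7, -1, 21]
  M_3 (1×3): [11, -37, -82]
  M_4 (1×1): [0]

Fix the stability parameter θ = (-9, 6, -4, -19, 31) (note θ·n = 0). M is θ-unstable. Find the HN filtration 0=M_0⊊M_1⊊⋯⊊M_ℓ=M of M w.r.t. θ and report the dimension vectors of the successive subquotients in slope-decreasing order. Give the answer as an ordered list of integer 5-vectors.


Interval decomposition of M: I[1,2], I[1,4], I[2,2], I[3,3]^2, I[5,5].
HN type (ℓ=5): μ^(1)=31; μ^(2)=6; μ^(3)=-4; μ^(4)=-17/3; μ^(5)=-9

((0, 0, 0, 0, 1); (0, 2, 0, 0, 0); (0, 0, 2, 0, 0); (0, 1, 1, 1, 0); (2, 0, 0, 0, 0))


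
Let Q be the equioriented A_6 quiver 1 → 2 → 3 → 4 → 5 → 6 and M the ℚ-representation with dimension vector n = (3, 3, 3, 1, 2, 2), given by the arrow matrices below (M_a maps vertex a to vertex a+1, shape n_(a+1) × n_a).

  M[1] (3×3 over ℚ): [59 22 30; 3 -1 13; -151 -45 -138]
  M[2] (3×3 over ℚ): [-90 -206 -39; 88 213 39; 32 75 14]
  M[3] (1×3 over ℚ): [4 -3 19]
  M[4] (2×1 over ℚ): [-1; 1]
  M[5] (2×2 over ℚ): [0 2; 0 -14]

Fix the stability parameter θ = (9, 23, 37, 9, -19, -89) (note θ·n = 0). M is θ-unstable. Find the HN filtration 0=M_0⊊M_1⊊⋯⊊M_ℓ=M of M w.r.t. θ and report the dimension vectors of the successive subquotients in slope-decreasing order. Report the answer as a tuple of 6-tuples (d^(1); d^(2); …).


Via rank(M_{q-1}∘⋯∘M_p): M ≅ I[1,3]^2, I[1,6], I[5,5], I[6,6].
μ_θ-semistable layers: μ^(1)=37; μ^(2)=23; μ^(3)=9; μ^(4)=-5; μ^(5)=-19; μ^(6)=-89

((0, 0, 2, 0, 0, 0); (0, 2, 0, 0, 0, 0); (2, 0, 0, 0, 0, 0); (1, 1, 1, 1, 1, 1); (0, 0, 0, 0, 1, 0); (0, 0, 0, 0, 0, 1))


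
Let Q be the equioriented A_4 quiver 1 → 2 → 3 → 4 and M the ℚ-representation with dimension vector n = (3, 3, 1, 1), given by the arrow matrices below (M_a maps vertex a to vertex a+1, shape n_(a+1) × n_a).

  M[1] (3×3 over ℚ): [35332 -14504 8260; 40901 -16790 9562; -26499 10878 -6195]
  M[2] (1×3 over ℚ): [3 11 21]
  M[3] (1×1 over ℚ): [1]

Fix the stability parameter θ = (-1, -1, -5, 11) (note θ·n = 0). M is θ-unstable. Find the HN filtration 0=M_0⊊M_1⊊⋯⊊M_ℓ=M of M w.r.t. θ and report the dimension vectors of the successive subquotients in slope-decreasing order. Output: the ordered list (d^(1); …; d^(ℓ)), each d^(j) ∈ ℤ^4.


Barcode: M ≅ I[1,1], I[1,2], I[1,4], I[2,2]. HN layers by μ_θ (3 steps, strictly decreasing):
  μ^(1)=11; μ^(2)=-1; μ^(3)=-7/3

((0, 0, 0, 1); (2, 2, 0, 0); (1, 1, 1, 0))


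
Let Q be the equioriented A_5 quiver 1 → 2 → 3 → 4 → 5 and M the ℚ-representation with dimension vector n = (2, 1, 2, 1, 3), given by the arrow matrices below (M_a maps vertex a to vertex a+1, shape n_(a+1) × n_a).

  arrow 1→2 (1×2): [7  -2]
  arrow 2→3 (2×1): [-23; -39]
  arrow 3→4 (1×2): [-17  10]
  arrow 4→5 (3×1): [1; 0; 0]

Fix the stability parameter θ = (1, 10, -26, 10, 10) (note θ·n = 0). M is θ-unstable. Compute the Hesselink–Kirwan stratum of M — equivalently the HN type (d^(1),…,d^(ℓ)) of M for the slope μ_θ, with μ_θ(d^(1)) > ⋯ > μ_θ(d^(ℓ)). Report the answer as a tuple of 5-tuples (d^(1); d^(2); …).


Barcode: M ≅ I[1,1], I[1,5], I[3,3], I[5,5]^2. HN layers by μ_θ (4 steps, strictly decreasing):
  μ^(1)=10; μ^(2)=1; μ^(3)=-5; μ^(4)=-26

((0, 0, 0, 1, 3); (1, 0, 0, 0, 0); (1, 1, 1, 0, 0); (0, 0, 1, 0, 0))


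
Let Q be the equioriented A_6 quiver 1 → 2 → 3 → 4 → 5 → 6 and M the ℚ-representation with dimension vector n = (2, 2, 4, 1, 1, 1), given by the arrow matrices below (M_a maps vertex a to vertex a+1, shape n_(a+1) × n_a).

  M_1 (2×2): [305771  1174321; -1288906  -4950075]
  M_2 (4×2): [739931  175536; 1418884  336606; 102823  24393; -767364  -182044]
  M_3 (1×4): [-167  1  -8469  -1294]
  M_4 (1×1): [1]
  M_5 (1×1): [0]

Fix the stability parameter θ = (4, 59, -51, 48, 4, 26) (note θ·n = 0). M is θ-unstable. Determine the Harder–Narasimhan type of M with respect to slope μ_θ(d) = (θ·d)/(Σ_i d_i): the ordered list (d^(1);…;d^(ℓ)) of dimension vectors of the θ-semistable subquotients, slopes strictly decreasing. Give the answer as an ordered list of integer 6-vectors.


Via rank(M_{q-1}∘⋯∘M_p): M ≅ I[1,3], I[1,5], I[3,3]^2, I[6,6].
μ_θ-semistable layers: μ^(1)=26; μ^(2)=4; μ^(3)=-51

((0, 0, 0, 1, 1, 1); (2, 2, 2, 0, 0, 0); (0, 0, 2, 0, 0, 0))


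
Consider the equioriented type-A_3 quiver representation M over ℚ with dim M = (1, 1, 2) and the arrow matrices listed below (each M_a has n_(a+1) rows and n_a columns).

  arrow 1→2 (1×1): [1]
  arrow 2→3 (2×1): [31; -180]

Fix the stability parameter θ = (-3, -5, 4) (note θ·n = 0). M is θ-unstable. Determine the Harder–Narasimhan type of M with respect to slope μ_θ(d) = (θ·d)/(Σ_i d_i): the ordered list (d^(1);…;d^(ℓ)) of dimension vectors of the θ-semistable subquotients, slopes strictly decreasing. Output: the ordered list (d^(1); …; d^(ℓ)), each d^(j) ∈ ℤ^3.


Interval decomposition of M: I[1,3], I[3,3].
HN type (ℓ=2): μ^(1)=4; μ^(2)=-4

((0, 0, 2); (1, 1, 0))


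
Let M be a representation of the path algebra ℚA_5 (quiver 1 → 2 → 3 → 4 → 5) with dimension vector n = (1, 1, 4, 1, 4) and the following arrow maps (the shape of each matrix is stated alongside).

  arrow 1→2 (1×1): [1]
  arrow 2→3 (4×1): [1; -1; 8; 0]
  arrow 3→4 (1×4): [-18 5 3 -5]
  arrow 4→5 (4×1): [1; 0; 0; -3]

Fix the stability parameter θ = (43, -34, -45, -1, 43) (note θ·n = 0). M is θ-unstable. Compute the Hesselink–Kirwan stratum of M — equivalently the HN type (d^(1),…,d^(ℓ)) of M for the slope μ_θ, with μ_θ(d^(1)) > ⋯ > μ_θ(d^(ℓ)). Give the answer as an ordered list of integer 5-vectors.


Barcode: M ≅ I[1,5], I[3,3]^3, I[5,5]^3. HN layers by μ_θ (4 steps, strictly decreasing):
  μ^(1)=43; μ^(2)=-1; μ^(3)=-12; μ^(4)=-45

((0, 0, 0, 0, 4); (0, 0, 0, 1, 0); (1, 1, 1, 0, 0); (0, 0, 3, 0, 0))


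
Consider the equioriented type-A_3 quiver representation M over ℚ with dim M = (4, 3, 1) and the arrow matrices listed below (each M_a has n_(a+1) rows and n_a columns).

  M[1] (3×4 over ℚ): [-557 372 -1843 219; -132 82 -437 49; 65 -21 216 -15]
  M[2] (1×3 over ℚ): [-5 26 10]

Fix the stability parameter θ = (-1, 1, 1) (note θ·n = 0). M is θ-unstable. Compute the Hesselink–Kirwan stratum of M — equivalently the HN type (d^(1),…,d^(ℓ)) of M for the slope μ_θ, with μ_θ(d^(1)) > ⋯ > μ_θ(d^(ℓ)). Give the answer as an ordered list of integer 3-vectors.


Interval decomposition of M: I[1,1], I[1,2]^2, I[1,3].
HN type (ℓ=2): μ^(1)=1; μ^(2)=-1

((0, 3, 1); (4, 0, 0))


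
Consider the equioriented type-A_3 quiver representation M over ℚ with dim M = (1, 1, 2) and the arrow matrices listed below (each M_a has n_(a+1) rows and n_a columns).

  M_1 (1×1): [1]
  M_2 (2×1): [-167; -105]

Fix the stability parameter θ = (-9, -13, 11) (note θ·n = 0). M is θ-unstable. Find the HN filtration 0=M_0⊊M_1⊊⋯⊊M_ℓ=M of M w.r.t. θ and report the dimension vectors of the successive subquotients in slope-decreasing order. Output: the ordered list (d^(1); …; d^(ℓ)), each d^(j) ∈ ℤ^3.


Interval decomposition of M: I[1,3], I[3,3].
HN type (ℓ=2): μ^(1)=11; μ^(2)=-11

((0, 0, 2); (1, 1, 0))


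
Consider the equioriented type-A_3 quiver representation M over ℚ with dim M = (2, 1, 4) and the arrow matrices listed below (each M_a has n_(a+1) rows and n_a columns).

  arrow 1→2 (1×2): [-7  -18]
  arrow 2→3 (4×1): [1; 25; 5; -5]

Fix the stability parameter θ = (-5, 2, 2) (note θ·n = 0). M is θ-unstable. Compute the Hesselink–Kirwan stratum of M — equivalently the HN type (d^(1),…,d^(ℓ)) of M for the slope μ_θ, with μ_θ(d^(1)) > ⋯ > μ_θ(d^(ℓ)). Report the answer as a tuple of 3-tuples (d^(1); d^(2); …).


Via rank(M_{q-1}∘⋯∘M_p): M ≅ I[1,1], I[1,3], I[3,3]^3.
μ_θ-semistable layers: μ^(1)=2; μ^(2)=-5

((0, 1, 4); (2, 0, 0))


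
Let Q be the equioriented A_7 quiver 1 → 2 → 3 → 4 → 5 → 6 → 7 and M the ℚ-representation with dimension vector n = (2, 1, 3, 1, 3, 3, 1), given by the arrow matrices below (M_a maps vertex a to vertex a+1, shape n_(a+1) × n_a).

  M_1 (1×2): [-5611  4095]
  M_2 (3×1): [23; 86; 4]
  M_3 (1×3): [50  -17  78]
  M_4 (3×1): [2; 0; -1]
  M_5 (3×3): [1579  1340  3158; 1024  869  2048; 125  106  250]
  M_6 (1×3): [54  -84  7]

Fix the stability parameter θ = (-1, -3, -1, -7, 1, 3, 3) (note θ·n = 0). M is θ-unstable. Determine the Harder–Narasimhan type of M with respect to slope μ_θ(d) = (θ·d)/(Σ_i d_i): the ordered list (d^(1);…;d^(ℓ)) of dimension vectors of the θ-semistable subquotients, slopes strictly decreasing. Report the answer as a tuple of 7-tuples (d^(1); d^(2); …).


Barcode: M ≅ I[1,1], I[1,3], I[3,3], I[3,5], I[5,6], I[5,7], I[6,6]. HN layers by μ_θ (5 steps, strictly decreasing):
  μ^(1)=3; μ^(2)=1; μ^(3)=-1; μ^(4)=-2; μ^(5)=-4

((0, 0, 0, 0, 0, 3, 1); (0, 0, 0, 0, 3, 0, 0); (1, 0, 2, 0, 0, 0, 0); (1, 1, 0, 0, 0, 0, 0); (0, 0, 1, 1, 0, 0, 0))


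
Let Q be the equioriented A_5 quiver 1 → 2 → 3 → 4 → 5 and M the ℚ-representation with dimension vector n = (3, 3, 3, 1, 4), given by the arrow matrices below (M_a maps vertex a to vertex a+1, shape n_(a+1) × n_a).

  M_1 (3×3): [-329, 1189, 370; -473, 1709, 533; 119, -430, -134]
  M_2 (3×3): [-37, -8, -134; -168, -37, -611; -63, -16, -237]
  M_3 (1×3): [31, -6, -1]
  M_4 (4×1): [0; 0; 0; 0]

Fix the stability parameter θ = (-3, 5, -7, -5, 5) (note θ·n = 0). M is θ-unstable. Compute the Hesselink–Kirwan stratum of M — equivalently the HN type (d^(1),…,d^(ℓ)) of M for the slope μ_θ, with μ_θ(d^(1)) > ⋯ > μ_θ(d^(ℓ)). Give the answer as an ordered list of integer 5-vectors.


Barcode: M ≅ I[1,3]^2, I[1,4], I[5,5]^4. HN layers by μ_θ (4 steps, strictly decreasing):
  μ^(1)=5; μ^(2)=-1; μ^(3)=-7/3; μ^(4)=-3

((0, 0, 0, 0, 4); (0, 2, 2, 0, 0); (0, 1, 1, 1, 0); (3, 0, 0, 0, 0))


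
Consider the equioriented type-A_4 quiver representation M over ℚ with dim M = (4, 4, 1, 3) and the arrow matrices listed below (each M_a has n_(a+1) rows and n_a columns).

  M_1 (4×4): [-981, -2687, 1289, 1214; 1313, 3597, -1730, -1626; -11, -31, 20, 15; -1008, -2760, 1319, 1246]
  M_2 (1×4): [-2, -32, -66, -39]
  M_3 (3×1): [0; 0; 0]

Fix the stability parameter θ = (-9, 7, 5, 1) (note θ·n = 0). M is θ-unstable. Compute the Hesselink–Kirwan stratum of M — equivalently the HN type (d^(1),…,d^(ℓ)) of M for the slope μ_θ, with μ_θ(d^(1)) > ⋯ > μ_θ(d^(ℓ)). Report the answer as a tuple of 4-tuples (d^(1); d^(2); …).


Barcode: M ≅ I[1,2]^3, I[1,3], I[4,4]^3. HN layers by μ_θ (4 steps, strictly decreasing):
  μ^(1)=7; μ^(2)=6; μ^(3)=1; μ^(4)=-9

((0, 3, 0, 0); (0, 1, 1, 0); (0, 0, 0, 3); (4, 0, 0, 0))


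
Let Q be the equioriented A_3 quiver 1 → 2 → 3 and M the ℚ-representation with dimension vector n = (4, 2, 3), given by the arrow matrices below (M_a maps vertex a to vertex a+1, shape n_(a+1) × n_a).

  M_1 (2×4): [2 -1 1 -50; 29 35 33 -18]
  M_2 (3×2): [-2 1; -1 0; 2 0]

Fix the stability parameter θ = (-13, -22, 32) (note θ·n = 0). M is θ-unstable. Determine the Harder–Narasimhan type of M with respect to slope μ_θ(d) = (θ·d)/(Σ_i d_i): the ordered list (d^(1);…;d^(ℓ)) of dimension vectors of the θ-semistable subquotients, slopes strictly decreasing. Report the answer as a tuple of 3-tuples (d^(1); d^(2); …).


Barcode: M ≅ I[1,1]^2, I[1,3]^2, I[3,3]. HN layers by μ_θ (3 steps, strictly decreasing):
  μ^(1)=32; μ^(2)=-13; μ^(3)=-35/2

((0, 0, 3); (2, 0, 0); (2, 2, 0))


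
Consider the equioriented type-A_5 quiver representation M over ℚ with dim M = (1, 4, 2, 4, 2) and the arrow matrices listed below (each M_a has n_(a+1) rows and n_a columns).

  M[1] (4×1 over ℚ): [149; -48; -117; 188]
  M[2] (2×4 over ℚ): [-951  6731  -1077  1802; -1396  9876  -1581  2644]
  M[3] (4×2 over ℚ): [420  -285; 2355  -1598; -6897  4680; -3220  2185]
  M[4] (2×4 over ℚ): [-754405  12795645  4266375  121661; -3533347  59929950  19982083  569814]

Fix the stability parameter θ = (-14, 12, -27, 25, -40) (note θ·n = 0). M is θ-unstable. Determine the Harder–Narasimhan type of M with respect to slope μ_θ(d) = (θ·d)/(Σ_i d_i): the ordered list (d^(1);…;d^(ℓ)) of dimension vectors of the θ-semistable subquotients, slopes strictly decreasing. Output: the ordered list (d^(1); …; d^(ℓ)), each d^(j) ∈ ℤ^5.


Barcode: M ≅ I[1,5], I[2,2]^2, I[2,4], I[4,4], I[4,5]. HN layers by μ_θ (4 steps, strictly decreasing):
  μ^(1)=25; μ^(2)=12; μ^(3)=-15/2; μ^(4)=-14

((0, 0, 0, 2, 0); (0, 2, 0, 0, 0); (0, 2, 2, 2, 2); (1, 0, 0, 0, 0))


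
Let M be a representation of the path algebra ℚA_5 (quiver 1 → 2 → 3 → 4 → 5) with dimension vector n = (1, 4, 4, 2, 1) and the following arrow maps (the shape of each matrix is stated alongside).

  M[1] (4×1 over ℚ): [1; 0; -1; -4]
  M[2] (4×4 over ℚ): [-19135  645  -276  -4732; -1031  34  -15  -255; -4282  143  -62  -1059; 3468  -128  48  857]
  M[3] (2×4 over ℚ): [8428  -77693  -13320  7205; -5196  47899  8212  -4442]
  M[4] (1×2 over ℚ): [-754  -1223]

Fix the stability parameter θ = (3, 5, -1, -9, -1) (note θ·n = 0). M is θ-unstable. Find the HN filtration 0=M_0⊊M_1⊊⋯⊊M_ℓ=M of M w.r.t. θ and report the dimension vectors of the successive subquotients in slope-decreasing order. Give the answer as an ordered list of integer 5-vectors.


Interval decomposition of M: I[1,3], I[2,3], I[2,4], I[2,5].
HN type (ℓ=4): μ^(1)=7/3; μ^(2)=2; μ^(3)=-1; μ^(4)=-5/3

((1, 1, 1, 0, 0); (0, 1, 1, 0, 0); (0, 0, 0, 0, 1); (0, 2, 2, 2, 0))


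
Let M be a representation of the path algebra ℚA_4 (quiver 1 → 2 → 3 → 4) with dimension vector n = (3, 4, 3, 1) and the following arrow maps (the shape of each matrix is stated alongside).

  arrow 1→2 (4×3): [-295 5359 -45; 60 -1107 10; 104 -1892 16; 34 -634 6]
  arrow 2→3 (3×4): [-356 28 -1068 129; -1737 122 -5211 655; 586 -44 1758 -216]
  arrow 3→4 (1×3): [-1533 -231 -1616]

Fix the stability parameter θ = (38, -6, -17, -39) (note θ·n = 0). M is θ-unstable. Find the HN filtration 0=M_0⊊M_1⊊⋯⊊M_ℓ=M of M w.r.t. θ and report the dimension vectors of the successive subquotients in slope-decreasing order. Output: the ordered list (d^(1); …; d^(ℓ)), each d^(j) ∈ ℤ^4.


Interval decomposition of M: I[1,1], I[1,2], I[1,4], I[2,2], I[2,3], I[3,3].
HN type (ℓ=5): μ^(1)=38; μ^(2)=16; μ^(3)=-6; μ^(4)=-23/2; μ^(5)=-17

((1, 0, 0, 0); (1, 1, 0, 0); (1, 2, 1, 1); (0, 1, 1, 0); (0, 0, 1, 0))


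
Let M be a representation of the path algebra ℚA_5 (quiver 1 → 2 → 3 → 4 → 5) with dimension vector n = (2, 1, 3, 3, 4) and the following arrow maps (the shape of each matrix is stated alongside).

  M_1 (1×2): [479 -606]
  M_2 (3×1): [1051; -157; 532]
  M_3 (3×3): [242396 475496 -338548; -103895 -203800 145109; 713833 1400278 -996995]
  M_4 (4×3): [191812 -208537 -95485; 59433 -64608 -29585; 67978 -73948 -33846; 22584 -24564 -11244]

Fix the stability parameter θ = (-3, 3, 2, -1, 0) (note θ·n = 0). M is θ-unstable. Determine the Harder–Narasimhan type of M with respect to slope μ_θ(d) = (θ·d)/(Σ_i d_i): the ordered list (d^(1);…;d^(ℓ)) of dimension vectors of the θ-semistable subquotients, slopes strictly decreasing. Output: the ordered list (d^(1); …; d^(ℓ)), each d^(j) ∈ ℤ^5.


Via rank(M_{q-1}∘⋯∘M_p): M ≅ I[1,1], I[1,5], I[3,3], I[3,5], I[4,4], I[5,5]^2.
μ_θ-semistable layers: μ^(1)=2; μ^(2)=1; μ^(3)=1/3; μ^(4)=0; μ^(5)=-1; μ^(6)=-3

((0, 0, 1, 0, 0); (0, 1, 1, 1, 1); (0, 0, 1, 1, 1); (0, 0, 0, 0, 2); (0, 0, 0, 1, 0); (2, 0, 0, 0, 0))


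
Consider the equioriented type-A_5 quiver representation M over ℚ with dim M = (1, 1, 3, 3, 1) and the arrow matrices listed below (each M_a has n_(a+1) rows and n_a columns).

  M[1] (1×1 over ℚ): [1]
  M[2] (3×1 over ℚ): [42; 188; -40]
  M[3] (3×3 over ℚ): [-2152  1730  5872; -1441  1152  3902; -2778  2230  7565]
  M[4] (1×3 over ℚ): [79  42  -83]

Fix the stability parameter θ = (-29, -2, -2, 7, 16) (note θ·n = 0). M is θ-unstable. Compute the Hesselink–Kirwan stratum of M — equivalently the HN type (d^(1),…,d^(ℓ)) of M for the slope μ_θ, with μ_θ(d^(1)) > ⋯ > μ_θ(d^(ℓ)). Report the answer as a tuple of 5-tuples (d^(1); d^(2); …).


Interval decomposition of M: I[1,4], I[3,4], I[3,5].
HN type (ℓ=4): μ^(1)=16; μ^(2)=7; μ^(3)=-2; μ^(4)=-29

((0, 0, 0, 0, 1); (0, 0, 0, 3, 0); (0, 1, 3, 0, 0); (1, 0, 0, 0, 0))


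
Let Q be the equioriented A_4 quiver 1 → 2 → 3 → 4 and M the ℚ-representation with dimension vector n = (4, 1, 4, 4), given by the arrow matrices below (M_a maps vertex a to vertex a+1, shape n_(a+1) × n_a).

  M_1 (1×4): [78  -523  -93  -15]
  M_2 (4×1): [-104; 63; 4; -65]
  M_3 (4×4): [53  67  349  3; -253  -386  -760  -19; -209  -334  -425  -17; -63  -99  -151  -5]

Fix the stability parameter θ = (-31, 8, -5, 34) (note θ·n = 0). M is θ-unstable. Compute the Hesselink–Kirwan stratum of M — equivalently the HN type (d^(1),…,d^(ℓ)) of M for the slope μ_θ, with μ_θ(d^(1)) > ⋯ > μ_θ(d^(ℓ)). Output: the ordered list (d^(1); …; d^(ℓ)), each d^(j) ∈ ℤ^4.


Via rank(M_{q-1}∘⋯∘M_p): M ≅ I[1,1]^3, I[1,4], I[3,3], I[3,4]^2, I[4,4].
μ_θ-semistable layers: μ^(1)=34; μ^(2)=3/2; μ^(3)=-5; μ^(4)=-31

((0, 0, 0, 4); (0, 1, 1, 0); (0, 0, 3, 0); (4, 0, 0, 0))


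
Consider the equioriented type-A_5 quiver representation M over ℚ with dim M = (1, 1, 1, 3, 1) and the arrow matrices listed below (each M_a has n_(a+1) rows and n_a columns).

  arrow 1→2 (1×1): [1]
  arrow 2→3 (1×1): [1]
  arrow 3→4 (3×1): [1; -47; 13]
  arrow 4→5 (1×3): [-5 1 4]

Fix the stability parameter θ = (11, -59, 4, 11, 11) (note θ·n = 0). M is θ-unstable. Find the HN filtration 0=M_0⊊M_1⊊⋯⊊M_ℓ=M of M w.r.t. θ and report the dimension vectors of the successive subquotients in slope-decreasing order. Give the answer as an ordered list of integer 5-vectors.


Barcode: M ≅ I[1,4], I[4,4], I[4,5]. HN layers by μ_θ (3 steps, strictly decreasing):
  μ^(1)=11; μ^(2)=4; μ^(3)=-24

((0, 0, 0, 3, 1); (0, 0, 1, 0, 0); (1, 1, 0, 0, 0))


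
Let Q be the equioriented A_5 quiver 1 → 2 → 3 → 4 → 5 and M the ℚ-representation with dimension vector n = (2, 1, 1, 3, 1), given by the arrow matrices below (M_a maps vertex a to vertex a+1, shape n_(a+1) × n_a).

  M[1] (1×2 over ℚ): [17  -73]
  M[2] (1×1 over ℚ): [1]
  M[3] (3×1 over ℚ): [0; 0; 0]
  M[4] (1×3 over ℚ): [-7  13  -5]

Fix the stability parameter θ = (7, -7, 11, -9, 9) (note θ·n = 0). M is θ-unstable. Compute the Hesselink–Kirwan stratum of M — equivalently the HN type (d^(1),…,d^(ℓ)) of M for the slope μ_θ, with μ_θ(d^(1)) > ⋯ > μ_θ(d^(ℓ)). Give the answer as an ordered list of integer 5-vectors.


Barcode: M ≅ I[1,1], I[1,3], I[4,4]^2, I[4,5]. HN layers by μ_θ (5 steps, strictly decreasing):
  μ^(1)=11; μ^(2)=9; μ^(3)=7; μ^(4)=0; μ^(5)=-9

((0, 0, 1, 0, 0); (0, 0, 0, 0, 1); (1, 0, 0, 0, 0); (1, 1, 0, 0, 0); (0, 0, 0, 3, 0))


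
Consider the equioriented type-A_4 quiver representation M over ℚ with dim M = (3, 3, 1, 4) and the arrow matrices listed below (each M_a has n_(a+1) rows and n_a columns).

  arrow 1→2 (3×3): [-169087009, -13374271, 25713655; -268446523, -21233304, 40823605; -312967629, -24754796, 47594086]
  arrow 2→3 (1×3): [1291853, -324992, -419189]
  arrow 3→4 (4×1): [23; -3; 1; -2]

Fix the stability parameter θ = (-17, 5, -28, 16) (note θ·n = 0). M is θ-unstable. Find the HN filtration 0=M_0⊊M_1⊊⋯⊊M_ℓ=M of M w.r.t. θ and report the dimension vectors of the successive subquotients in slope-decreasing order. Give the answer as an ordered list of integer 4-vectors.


Barcode: M ≅ I[1,2]^2, I[1,4], I[4,4]^3. HN layers by μ_θ (4 steps, strictly decreasing):
  μ^(1)=16; μ^(2)=5; μ^(3)=-23/2; μ^(4)=-17

((0, 0, 0, 4); (0, 2, 0, 0); (0, 1, 1, 0); (3, 0, 0, 0))


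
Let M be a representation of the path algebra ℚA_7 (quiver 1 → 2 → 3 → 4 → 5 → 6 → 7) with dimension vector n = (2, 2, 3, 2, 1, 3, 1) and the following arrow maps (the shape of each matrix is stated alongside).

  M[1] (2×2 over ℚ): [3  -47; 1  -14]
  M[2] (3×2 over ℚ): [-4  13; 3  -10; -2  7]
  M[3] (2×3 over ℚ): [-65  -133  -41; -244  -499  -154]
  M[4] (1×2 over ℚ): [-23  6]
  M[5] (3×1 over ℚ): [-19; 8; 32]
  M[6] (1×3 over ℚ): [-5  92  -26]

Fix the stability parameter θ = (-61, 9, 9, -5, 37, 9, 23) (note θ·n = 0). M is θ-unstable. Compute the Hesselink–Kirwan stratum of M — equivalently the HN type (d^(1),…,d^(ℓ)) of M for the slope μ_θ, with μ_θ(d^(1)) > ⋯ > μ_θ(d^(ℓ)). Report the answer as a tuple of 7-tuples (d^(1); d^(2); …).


Interval decomposition of M: I[1,4], I[1,7], I[3,3], I[6,6]^2.
HN type (ℓ=4): μ^(1)=23; μ^(2)=9; μ^(3)=13/3; μ^(4)=-61

((0, 0, 0, 0, 1, 1, 1); (0, 0, 1, 0, 0, 2, 0); (0, 2, 2, 2, 0, 0, 0); (2, 0, 0, 0, 0, 0, 0))


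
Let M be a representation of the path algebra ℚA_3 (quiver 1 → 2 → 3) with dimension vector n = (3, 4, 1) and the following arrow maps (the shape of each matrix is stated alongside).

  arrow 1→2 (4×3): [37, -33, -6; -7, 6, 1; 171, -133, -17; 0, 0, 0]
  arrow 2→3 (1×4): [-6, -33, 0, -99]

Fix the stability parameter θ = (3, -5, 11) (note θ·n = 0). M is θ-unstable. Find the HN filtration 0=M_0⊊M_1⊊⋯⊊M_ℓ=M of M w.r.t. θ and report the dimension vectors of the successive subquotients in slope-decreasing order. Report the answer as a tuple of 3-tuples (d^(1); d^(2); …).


Interval decomposition of M: I[1,2]^2, I[1,3], I[2,2].
HN type (ℓ=3): μ^(1)=11; μ^(2)=-1; μ^(3)=-5

((0, 0, 1); (3, 3, 0); (0, 1, 0))


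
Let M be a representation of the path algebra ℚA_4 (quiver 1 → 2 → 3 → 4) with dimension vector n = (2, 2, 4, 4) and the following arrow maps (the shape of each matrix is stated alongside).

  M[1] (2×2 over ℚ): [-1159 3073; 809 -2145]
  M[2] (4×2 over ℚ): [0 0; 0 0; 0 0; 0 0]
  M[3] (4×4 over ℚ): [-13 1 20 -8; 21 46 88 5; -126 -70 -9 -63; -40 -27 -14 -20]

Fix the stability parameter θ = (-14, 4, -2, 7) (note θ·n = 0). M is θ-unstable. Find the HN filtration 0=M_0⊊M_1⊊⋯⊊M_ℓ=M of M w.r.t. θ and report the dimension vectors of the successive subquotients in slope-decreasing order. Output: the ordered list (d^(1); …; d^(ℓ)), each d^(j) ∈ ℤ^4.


Barcode: M ≅ I[1,2]^2, I[3,4]^4. HN layers by μ_θ (4 steps, strictly decreasing):
  μ^(1)=7; μ^(2)=4; μ^(3)=-2; μ^(4)=-14

((0, 0, 0, 4); (0, 2, 0, 0); (0, 0, 4, 0); (2, 0, 0, 0))


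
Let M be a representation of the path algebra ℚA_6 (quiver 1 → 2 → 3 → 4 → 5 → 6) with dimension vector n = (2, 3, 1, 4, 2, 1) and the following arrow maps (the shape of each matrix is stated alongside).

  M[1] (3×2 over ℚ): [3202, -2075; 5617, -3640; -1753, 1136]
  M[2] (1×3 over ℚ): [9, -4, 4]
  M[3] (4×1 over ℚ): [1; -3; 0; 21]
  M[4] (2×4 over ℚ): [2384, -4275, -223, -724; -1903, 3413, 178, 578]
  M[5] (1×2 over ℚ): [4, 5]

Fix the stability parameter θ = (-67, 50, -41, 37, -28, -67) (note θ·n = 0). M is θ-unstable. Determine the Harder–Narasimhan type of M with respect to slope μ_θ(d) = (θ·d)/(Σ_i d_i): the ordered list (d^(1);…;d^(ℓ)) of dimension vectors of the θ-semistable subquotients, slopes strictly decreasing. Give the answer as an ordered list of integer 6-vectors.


Barcode: M ≅ I[1,2], I[1,5], I[2,2], I[4,4]^2, I[4,6]. HN layers by μ_θ (5 steps, strictly decreasing):
  μ^(1)=50; μ^(2)=37; μ^(3)=9/2; μ^(4)=-58/3; μ^(5)=-67

((0, 2, 0, 0, 0, 0); (0, 0, 0, 2, 0, 0); (0, 1, 1, 1, 1, 0); (0, 0, 0, 1, 1, 1); (2, 0, 0, 0, 0, 0))


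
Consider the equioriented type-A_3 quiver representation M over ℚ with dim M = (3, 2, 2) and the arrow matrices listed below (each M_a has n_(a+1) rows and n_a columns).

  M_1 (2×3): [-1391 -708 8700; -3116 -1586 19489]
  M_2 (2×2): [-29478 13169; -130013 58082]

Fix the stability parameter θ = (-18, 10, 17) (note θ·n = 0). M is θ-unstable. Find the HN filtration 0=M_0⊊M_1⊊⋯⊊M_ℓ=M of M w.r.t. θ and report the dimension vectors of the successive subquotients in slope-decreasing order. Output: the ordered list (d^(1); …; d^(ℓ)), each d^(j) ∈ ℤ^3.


Via rank(M_{q-1}∘⋯∘M_p): M ≅ I[1,1], I[1,3]^2.
μ_θ-semistable layers: μ^(1)=17; μ^(2)=10; μ^(3)=-18

((0, 0, 2); (0, 2, 0); (3, 0, 0))


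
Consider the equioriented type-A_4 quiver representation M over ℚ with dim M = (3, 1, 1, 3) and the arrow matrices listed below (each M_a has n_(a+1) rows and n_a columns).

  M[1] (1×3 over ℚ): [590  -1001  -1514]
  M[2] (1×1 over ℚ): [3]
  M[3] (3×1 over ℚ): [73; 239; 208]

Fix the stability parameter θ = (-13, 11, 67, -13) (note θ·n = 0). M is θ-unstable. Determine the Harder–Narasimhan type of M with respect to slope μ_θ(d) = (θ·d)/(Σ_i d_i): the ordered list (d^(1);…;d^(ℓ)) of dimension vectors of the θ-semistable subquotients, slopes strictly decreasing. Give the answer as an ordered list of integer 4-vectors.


Via rank(M_{q-1}∘⋯∘M_p): M ≅ I[1,1]^2, I[1,4], I[4,4]^2.
μ_θ-semistable layers: μ^(1)=27; μ^(2)=11; μ^(3)=-13

((0, 0, 1, 1); (0, 1, 0, 0); (3, 0, 0, 2))


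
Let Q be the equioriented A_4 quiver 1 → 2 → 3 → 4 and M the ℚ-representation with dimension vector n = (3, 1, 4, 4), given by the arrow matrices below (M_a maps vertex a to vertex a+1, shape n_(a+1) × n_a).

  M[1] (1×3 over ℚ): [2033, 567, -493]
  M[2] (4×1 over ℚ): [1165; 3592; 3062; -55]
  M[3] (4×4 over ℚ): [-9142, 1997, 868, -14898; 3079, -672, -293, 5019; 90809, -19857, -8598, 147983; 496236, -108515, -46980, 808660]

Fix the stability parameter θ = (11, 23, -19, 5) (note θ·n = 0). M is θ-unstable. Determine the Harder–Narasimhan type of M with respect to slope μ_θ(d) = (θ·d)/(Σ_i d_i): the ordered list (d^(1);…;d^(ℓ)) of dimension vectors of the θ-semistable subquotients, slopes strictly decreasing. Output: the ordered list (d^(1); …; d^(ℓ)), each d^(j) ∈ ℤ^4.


Barcode: M ≅ I[1,1]^2, I[1,3], I[3,4]^3, I[4,4]. HN layers by μ_θ (3 steps, strictly decreasing):
  μ^(1)=11; μ^(2)=5; μ^(3)=-19

((2, 0, 0, 0); (1, 1, 1, 4); (0, 0, 3, 0))


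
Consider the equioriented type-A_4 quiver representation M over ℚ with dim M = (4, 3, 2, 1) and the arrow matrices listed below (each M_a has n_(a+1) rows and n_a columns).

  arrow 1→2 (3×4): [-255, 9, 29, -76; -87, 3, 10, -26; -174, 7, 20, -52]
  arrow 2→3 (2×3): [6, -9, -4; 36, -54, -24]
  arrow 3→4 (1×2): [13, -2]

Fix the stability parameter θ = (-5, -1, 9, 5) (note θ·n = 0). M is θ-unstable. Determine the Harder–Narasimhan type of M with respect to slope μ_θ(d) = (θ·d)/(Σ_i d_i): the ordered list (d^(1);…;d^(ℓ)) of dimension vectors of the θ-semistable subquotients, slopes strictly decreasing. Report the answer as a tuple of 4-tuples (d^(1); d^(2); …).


Via rank(M_{q-1}∘⋯∘M_p): M ≅ I[1,1], I[1,2]^2, I[1,4], I[3,3].
μ_θ-semistable layers: μ^(1)=9; μ^(2)=7; μ^(3)=-1; μ^(4)=-5

((0, 0, 1, 0); (0, 0, 1, 1); (0, 3, 0, 0); (4, 0, 0, 0))


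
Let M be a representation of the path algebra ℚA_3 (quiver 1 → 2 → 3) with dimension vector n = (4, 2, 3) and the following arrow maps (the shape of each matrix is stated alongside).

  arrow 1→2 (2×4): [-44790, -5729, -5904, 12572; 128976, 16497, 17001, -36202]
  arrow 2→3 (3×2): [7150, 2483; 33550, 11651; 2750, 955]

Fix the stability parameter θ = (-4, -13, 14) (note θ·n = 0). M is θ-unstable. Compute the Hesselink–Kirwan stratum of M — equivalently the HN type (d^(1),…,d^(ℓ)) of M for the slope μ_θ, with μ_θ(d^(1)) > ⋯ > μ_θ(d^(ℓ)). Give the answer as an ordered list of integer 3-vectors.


Barcode: M ≅ I[1,1]^2, I[1,2], I[1,3], I[3,3]^2. HN layers by μ_θ (3 steps, strictly decreasing):
  μ^(1)=14; μ^(2)=-4; μ^(3)=-17/2

((0, 0, 3); (2, 0, 0); (2, 2, 0))
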